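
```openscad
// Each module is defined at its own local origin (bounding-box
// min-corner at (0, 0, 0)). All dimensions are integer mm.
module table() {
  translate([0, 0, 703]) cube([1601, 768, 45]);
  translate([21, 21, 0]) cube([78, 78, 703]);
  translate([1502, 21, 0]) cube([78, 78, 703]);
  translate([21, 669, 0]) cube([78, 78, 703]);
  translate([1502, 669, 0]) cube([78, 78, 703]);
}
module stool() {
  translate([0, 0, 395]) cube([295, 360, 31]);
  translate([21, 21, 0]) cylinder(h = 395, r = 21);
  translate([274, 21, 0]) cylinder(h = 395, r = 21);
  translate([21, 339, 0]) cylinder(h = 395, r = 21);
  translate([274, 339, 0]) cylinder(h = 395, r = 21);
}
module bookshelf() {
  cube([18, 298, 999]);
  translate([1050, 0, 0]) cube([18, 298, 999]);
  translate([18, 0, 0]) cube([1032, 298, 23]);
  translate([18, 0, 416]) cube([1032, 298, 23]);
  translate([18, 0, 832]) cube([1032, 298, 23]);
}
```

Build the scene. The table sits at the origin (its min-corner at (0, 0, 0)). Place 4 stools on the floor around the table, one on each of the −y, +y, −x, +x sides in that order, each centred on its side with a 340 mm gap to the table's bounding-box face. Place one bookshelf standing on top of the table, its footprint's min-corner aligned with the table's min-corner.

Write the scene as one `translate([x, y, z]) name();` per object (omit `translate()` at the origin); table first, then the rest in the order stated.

table();
translate([653, -700, 0]) stool();
translate([653, 1108, 0]) stool();
translate([-635, 204, 0]) stool();
translate([1941, 204, 0]) stool();
translate([0, 0, 748]) bookshelf();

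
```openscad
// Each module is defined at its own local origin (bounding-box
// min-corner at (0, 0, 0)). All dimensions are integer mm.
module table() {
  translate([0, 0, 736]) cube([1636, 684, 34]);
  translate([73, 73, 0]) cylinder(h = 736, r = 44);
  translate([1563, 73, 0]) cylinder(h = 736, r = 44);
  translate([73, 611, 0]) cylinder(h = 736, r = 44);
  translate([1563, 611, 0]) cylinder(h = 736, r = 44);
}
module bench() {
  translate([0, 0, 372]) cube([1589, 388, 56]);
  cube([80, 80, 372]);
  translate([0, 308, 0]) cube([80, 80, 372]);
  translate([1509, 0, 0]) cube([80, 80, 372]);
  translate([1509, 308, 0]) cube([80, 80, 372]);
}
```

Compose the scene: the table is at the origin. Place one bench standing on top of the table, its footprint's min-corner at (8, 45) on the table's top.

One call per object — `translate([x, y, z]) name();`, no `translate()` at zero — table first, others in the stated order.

table();
translate([8, 45, 770]) bench();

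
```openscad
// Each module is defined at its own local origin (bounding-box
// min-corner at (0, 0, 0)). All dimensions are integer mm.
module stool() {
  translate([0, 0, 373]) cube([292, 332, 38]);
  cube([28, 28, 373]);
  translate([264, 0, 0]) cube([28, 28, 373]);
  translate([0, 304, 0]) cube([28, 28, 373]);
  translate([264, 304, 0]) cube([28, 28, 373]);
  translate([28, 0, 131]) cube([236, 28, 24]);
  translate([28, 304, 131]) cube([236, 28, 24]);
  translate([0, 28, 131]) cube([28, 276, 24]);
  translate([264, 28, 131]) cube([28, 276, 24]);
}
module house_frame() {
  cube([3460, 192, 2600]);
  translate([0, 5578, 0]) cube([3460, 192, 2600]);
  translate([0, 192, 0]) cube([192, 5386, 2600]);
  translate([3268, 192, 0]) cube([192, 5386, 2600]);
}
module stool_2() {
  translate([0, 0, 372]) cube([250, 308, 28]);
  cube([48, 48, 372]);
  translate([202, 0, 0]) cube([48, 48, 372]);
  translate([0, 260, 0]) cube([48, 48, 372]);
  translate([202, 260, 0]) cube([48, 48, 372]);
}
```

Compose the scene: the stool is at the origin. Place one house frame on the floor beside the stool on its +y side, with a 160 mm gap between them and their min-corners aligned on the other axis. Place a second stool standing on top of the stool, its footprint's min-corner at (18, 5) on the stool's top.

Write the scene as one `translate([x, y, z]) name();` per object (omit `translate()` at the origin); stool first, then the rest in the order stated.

stool();
translate([0, 492, 0]) house_frame();
translate([18, 5, 411]) stool_2();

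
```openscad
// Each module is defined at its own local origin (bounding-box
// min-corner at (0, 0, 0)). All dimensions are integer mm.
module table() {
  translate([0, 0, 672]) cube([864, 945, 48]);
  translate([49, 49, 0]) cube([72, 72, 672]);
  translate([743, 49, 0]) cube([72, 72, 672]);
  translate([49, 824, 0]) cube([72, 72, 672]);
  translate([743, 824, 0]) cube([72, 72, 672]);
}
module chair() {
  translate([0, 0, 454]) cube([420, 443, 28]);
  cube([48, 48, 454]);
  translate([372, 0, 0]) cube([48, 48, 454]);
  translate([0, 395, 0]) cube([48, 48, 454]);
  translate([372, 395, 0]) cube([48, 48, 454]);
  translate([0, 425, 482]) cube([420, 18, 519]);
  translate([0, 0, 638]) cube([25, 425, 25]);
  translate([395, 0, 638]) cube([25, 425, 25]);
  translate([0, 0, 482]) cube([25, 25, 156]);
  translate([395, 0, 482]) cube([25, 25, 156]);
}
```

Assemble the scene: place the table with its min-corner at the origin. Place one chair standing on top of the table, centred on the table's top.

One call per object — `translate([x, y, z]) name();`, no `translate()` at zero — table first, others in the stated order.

table();
translate([222, 251, 720]) chair();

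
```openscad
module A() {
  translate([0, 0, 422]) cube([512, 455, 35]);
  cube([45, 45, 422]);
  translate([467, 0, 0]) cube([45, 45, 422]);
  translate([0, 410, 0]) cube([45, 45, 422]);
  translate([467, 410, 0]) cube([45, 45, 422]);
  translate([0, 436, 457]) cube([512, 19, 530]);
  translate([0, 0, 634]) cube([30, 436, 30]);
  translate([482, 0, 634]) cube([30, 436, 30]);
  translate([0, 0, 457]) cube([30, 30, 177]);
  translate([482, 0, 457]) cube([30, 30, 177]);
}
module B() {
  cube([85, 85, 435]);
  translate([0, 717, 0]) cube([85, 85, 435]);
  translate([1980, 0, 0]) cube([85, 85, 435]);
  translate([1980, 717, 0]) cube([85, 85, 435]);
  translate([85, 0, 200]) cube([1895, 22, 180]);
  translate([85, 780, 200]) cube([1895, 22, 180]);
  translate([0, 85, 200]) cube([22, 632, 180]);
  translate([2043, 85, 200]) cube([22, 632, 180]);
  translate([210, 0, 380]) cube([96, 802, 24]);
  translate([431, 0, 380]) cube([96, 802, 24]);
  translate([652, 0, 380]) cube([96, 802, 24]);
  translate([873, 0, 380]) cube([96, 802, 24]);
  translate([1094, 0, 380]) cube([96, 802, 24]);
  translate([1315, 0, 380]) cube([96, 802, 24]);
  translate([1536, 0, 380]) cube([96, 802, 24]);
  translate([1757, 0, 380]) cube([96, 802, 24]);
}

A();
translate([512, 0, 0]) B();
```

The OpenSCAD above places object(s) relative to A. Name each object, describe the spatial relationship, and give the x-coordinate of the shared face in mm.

The chair's +x face and the bed frame's −x face are both at x = 512 mm.

A is a chair. B is a bed frame. The bed frame is against the chair's +x side, with their −y faces flush. The x-coordinate of the shared face is 512 mm.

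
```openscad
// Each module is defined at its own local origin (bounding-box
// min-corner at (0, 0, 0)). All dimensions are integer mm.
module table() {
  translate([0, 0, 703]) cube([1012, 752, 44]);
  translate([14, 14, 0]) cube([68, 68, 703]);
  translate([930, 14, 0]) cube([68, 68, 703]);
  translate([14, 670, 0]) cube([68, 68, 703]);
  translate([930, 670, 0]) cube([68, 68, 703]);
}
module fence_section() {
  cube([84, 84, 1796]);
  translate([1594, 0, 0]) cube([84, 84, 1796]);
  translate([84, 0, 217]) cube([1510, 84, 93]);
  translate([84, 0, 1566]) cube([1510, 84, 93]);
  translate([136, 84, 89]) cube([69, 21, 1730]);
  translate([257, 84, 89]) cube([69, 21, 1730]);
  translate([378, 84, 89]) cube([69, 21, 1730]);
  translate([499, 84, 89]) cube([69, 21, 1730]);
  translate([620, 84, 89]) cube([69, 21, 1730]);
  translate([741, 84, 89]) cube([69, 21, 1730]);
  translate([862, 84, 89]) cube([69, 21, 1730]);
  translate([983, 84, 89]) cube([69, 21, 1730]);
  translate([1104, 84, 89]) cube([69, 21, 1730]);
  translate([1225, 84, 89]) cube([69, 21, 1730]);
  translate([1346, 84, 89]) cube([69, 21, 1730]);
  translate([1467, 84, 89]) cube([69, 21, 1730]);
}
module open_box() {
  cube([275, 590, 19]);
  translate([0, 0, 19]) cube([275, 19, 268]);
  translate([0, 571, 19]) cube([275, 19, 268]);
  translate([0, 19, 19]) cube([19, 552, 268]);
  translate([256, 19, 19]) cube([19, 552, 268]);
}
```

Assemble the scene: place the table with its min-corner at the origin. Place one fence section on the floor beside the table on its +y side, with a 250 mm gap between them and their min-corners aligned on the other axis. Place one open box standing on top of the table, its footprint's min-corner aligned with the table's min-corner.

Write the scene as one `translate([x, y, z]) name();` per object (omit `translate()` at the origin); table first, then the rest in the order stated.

table();
translate([0, 1002, 0]) fence_section();
translate([0, 0, 747]) open_box();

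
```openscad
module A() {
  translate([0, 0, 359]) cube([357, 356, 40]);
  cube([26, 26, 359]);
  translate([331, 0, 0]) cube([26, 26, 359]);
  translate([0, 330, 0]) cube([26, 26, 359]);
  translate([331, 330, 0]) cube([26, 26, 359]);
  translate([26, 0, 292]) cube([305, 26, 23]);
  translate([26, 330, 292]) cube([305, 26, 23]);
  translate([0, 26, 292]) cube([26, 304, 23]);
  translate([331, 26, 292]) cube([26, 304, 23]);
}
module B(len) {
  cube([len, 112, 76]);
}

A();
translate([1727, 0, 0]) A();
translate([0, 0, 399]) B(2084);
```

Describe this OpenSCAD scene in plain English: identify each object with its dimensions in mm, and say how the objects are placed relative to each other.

A is a simple wooden stool: a rectangular seat 357 mm (x) by 356 mm (y), 40 mm thick, top face at z = 399 mm, on four square legs, each 26×26 mm in cross-section. The legs rest on z = 0, each flush with a corner of the seat. Four stretchers, 26 mm wide and 23 mm tall, connect adjacent legs with their undersides at z = 292 mm, each running between the inner faces of the legs it joins and aligned with the legs' outer faces on the other axis.

B is a rectangular beam 2084 mm long (x), 112 mm deep (y), 76 mm thick (z).

The beam spans the tops of two stools placed 1370 mm apart, resting at z = 399 mm.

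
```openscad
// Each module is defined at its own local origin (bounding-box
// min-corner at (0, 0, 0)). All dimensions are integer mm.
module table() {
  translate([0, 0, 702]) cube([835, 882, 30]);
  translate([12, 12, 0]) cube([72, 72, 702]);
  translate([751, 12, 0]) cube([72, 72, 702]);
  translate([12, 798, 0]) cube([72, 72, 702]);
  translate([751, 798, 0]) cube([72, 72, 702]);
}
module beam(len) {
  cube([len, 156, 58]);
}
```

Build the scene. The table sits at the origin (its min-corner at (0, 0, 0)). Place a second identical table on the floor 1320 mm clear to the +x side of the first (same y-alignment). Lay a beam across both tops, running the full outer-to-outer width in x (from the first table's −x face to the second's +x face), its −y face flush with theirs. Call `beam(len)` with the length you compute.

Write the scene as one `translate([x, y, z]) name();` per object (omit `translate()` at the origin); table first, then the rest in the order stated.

table();
translate([2155, 0, 0]) table();
translate([0, 0, 732]) beam(2990);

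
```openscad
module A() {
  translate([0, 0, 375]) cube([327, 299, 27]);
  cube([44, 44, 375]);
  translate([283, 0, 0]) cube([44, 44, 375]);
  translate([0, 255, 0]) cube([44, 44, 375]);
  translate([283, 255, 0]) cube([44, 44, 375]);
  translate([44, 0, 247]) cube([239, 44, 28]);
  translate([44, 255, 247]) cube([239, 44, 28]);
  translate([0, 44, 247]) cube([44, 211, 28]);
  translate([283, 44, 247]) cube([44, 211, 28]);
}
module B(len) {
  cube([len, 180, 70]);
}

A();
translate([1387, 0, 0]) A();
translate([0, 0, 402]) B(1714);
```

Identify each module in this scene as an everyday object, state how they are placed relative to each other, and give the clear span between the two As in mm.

A is a stool. B is a beam. A beam spans the tops of two stools. The clear span between the two stools is 1060 mm.

Second stool starts at x = 1387; first ends at x = 327; clear span = 1387 − 327 = 1060 mm.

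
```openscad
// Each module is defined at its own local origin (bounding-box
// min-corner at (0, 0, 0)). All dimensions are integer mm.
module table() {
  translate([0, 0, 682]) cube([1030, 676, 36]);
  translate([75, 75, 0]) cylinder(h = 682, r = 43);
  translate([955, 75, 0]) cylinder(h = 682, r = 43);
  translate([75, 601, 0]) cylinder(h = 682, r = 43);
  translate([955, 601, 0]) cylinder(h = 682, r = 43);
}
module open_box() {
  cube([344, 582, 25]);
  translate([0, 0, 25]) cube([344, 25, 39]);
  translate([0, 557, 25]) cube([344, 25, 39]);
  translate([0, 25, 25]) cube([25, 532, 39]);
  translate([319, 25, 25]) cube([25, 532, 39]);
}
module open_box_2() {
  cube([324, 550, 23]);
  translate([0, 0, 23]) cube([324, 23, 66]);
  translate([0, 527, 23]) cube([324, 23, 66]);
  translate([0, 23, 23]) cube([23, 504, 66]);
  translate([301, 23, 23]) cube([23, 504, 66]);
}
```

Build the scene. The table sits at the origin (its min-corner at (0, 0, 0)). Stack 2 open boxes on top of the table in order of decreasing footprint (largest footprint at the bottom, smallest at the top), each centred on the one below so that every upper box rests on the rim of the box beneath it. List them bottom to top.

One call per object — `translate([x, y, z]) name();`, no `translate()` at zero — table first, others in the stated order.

table();
translate([343, 47, 718]) open_box();
translate([353, 63, 782]) open_box_2();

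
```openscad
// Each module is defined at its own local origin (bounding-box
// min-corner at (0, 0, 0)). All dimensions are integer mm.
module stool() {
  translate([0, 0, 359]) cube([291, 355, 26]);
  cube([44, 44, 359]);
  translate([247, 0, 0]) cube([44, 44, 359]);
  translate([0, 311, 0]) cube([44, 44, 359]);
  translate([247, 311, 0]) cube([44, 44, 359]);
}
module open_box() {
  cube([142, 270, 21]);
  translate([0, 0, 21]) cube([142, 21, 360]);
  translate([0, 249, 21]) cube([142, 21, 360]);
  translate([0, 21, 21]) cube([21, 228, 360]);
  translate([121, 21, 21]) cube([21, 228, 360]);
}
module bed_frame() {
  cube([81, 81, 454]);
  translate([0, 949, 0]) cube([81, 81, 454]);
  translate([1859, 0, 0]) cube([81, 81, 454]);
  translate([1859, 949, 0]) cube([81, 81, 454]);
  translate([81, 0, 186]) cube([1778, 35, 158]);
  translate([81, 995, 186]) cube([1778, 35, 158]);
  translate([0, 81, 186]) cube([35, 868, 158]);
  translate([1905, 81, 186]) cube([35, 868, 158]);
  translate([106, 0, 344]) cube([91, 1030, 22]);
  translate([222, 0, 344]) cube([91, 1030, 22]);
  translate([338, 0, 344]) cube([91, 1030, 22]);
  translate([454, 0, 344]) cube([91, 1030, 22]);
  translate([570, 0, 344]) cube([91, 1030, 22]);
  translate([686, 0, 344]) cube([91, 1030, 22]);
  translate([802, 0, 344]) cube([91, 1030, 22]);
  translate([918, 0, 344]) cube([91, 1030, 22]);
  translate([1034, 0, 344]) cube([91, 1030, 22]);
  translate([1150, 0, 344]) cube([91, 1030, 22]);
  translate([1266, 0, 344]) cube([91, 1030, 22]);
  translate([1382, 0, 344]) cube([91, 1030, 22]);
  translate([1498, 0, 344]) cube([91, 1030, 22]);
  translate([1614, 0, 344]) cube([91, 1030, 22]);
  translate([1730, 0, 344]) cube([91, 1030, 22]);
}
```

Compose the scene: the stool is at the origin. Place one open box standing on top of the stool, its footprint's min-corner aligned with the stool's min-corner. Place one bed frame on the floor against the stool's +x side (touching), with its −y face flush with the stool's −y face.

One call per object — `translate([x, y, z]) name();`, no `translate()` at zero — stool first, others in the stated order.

stool();
translate([0, 0, 385]) open_box();
translate([291, 0, 0]) bed_frame();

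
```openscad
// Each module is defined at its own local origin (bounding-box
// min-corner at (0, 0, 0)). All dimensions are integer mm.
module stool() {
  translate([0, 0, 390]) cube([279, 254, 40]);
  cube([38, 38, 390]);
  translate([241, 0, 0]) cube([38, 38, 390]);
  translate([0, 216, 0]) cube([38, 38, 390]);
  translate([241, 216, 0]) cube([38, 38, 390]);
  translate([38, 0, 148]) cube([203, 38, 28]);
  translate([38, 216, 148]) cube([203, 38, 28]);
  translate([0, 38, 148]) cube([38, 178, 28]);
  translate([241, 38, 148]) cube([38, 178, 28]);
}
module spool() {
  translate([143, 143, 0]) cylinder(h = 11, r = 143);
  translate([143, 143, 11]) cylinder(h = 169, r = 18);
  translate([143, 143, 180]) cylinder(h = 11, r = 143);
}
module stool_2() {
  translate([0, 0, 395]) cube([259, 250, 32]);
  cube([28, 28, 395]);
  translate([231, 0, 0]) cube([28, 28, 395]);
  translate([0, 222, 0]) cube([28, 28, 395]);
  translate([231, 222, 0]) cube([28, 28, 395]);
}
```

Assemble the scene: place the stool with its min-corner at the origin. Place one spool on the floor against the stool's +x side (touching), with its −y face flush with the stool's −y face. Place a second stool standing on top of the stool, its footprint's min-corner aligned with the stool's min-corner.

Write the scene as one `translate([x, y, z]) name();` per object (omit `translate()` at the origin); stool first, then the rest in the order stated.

stool();
translate([279, 0, 0]) spool();
translate([0, 0, 430]) stool_2();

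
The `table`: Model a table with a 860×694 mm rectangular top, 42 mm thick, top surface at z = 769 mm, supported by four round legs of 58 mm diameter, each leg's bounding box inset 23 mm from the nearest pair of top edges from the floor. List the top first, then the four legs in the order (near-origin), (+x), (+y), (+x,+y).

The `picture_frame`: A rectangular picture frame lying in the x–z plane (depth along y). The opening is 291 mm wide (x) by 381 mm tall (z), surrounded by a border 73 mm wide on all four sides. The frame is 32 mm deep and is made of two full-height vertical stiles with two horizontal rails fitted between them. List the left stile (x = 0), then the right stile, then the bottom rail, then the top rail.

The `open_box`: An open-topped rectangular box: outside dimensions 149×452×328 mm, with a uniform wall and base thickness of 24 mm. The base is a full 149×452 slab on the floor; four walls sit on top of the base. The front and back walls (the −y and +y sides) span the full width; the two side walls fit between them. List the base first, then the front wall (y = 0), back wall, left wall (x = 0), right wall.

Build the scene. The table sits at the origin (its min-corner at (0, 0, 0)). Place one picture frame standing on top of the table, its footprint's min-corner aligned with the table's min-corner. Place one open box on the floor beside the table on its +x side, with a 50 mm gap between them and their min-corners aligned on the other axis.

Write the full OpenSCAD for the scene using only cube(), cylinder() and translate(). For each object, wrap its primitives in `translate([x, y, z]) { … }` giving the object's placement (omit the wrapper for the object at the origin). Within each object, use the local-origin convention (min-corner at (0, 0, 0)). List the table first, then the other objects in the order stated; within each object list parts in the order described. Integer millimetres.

translate([0, 0, 727]) cube([860, 694, 42]);
translate([52, 52, 0]) cylinder(h = 727, r = 29);
translate([808, 52, 0]) cylinder(h = 727, r = 29);
translate([52, 642, 0]) cylinder(h = 727, r = 29);
translate([808, 642, 0]) cylinder(h = 727, r = 29);
translate([0, 0, 769]) {
  cube([73, 32, 527]);
  translate([364, 0, 0]) cube([73, 32, 527]);
  translate([73, 0, 0]) cube([291, 32, 73]);
  translate([73, 0, 454]) cube([291, 32, 73]);
}
translate([910, 0, 0]) {
  cube([149, 452, 24]);
  translate([0, 0, 24]) cube([149, 24, 304]);
  translate([0, 428, 24]) cube([149, 24, 304]);
  translate([0, 24, 24]) cube([24, 404, 304]);
  translate([125, 24, 24]) cube([24, 404, 304]);
}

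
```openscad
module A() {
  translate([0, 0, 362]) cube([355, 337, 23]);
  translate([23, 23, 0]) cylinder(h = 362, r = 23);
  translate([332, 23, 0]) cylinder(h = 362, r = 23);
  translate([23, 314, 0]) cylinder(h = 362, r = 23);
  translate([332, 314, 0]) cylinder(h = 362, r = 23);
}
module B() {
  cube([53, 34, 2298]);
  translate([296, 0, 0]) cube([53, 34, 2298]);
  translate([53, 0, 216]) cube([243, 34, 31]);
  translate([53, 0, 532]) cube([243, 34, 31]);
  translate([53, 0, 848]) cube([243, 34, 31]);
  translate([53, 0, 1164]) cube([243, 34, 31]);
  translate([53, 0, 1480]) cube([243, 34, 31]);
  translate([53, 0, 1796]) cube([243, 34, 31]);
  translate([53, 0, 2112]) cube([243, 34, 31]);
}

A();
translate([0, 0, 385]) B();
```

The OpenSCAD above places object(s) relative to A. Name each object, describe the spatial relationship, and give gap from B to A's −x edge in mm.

A is a stool. B is a ladder. The ladder is on top of the stool. The gap from the ladder to the stool's −x edge is 0 mm.

The ladder's min-x is at 0; the stool's min-x is 0; gap = 0 mm.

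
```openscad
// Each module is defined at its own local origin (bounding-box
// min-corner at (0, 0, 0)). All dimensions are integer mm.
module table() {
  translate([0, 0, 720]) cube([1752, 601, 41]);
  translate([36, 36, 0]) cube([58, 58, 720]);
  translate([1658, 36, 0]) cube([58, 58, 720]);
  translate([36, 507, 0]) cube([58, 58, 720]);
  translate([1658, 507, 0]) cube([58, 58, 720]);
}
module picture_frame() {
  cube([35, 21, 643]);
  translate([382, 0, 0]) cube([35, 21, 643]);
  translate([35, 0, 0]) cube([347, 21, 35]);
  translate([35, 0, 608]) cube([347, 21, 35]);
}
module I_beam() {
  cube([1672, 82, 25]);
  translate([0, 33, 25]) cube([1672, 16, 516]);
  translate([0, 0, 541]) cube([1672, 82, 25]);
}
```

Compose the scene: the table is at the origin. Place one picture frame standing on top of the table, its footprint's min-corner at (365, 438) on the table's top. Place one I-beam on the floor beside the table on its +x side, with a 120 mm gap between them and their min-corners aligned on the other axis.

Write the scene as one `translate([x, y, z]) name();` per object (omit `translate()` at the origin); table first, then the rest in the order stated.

table();
translate([365, 438, 761]) picture_frame();
translate([1872, 0, 0]) I_beam();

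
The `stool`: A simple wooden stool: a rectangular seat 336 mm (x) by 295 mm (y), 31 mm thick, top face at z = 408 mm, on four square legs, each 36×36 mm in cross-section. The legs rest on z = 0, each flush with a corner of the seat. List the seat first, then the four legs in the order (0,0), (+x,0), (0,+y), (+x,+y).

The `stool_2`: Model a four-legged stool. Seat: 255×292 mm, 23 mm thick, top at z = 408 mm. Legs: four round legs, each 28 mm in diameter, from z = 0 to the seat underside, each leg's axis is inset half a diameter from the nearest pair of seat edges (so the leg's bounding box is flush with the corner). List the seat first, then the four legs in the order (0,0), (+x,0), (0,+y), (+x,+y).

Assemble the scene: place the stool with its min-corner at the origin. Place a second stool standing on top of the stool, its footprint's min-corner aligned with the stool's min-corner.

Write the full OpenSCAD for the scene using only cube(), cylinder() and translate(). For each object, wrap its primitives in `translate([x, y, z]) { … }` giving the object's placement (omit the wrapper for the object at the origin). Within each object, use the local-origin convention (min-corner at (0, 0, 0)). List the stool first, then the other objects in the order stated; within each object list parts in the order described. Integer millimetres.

translate([0, 0, 377]) cube([336, 295, 31]);
cube([36, 36, 377]);
translate([300, 0, 0]) cube([36, 36, 377]);
translate([0, 259, 0]) cube([36, 36, 377]);
translate([300, 259, 0]) cube([36, 36, 377]);
translate([0, 0, 408]) {
  translate([0, 0, 385]) cube([255, 292, 23]);
  translate([14, 14, 0]) cylinder(h = 385, r = 14);
  translate([241, 14, 0]) cylinder(h = 385, r = 14);
  translate([14, 278, 0]) cylinder(h = 385, r = 14);
  translate([241, 278, 0]) cylinder(h = 385, r = 14);
}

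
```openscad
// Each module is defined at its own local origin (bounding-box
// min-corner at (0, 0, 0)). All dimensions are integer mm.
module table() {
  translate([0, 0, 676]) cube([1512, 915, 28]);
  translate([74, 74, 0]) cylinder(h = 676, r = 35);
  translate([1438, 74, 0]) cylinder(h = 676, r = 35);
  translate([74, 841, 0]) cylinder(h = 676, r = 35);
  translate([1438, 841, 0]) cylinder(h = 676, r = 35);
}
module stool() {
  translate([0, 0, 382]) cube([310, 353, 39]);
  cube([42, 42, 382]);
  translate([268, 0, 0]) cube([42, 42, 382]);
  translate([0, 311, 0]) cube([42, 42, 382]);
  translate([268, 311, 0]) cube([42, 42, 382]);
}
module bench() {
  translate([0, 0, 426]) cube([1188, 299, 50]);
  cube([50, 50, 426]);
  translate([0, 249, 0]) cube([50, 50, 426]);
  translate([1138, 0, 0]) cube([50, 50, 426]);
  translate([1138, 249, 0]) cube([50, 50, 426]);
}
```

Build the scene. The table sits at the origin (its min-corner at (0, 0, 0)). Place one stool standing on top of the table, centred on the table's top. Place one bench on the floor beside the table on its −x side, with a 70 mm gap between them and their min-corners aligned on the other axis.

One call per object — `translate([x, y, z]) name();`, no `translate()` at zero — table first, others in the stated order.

table();
translate([601, 281, 704]) stool();
translate([-1258, 0, 0]) bench();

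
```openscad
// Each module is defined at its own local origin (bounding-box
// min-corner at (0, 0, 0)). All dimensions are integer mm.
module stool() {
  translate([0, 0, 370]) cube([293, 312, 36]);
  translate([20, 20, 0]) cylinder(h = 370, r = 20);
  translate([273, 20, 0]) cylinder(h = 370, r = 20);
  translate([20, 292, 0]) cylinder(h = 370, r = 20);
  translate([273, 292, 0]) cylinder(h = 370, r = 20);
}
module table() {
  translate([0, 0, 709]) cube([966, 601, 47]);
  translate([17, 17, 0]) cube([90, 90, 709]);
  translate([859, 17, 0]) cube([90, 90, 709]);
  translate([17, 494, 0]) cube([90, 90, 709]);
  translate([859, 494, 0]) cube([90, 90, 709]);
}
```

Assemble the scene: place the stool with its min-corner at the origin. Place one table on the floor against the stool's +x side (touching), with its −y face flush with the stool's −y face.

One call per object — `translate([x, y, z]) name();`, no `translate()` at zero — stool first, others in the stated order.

stool();
translate([293, 0, 0]) table();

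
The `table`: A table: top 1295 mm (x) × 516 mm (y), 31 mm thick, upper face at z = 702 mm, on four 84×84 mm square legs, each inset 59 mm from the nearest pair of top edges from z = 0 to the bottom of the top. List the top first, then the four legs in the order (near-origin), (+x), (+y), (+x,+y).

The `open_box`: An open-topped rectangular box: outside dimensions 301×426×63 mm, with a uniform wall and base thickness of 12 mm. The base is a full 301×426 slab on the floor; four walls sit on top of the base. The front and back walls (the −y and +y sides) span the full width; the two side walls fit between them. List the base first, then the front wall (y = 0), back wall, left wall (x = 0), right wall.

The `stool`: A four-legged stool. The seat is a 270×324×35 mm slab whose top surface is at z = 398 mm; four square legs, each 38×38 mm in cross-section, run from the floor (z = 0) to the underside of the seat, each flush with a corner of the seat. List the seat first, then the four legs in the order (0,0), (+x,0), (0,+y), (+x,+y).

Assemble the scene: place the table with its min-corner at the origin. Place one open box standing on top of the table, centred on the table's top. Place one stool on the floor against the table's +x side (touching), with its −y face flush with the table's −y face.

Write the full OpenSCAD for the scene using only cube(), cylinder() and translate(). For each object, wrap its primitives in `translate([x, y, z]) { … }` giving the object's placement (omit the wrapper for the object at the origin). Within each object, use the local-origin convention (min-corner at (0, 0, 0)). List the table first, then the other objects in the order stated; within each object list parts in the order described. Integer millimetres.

translate([0, 0, 671]) cube([1295, 516, 31]);
translate([59, 59, 0]) cube([84, 84, 671]);
translate([1152, 59, 0]) cube([84, 84, 671]);
translate([59, 373, 0]) cube([84, 84, 671]);
translate([1152, 373, 0]) cube([84, 84, 671]);
translate([497, 45, 702]) {
  cube([301, 426, 12]);
  translate([0, 0, 12]) cube([301, 12, 51]);
  translate([0, 414, 12]) cube([301, 12, 51]);
  translate([0, 12, 12]) cube([12, 402, 51]);
  translate([289, 12, 12]) cube([12, 402, 51]);
}
translate([1295, 0, 0]) {
  translate([0, 0, 363]) cube([270, 324, 35]);
  cube([38, 38, 363]);
  translate([232, 0, 0]) cube([38, 38, 363]);
  translate([0, 286, 0]) cube([38, 38, 363]);
  translate([232, 286, 0]) cube([38, 38, 363]);
}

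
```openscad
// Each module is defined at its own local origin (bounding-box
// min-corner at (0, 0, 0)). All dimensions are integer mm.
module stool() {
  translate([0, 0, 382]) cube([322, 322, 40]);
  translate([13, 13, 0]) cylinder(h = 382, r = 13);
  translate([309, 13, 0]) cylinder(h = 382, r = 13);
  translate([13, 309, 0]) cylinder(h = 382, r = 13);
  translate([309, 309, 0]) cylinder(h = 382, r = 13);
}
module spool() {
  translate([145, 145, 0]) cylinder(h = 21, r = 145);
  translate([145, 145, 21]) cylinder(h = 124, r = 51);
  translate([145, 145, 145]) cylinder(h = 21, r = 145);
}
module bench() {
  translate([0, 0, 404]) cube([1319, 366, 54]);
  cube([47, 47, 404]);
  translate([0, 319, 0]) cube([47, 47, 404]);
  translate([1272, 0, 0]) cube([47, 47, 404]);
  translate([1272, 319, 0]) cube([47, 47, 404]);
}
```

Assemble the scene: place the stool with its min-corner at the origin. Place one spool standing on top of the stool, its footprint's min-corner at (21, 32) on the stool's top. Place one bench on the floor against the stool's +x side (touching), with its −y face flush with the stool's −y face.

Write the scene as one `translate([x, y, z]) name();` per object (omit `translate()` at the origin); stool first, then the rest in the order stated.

stool();
translate([21, 32, 422]) spool();
translate([322, 0, 0]) bench();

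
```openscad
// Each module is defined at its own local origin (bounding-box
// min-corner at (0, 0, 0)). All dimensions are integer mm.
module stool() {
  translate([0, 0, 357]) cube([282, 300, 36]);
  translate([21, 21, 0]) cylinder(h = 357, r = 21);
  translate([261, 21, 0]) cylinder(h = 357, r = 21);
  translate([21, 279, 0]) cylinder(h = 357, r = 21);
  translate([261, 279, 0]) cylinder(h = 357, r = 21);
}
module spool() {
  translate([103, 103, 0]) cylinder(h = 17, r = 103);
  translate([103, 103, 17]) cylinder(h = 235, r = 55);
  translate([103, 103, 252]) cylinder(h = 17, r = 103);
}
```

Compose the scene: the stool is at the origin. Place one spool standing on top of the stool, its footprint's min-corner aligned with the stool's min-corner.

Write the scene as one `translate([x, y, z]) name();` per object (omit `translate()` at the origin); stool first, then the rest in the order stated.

stool();
translate([0, 0, 393]) spool();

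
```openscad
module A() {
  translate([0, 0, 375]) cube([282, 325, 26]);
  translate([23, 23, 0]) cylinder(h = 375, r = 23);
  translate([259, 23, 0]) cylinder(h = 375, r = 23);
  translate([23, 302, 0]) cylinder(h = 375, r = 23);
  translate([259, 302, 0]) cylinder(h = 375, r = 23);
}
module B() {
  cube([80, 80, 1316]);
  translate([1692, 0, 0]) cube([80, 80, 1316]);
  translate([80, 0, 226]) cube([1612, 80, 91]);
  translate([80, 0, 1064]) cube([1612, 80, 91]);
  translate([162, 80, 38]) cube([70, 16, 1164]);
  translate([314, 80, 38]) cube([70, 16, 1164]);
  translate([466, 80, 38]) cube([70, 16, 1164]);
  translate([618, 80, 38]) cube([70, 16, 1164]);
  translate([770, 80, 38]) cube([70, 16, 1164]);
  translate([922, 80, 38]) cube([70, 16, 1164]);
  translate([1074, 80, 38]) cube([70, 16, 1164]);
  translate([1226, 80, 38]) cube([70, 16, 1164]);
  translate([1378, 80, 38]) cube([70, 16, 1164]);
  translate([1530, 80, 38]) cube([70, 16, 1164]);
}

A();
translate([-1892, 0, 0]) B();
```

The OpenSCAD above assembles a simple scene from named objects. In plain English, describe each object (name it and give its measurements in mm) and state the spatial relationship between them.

A is a simple wooden stool: a rectangular seat 282 mm (x) by 325 mm (y), 26 mm thick, top face at z = 401 mm, on four round legs, each 46 mm in diameter. The legs rest on z = 0, each leg's axis is inset half a diameter from the nearest pair of seat edges (so the leg's bounding box is flush with the corner).

B is a fence section. Two 80×80 mm posts, 1316 mm tall, stand on the floor with a clear span of 1612 mm between their inner faces. Two horizontal rails of 80×91 mm section span the gap between the posts with their undersides at z = 226 mm and z = 1064 mm, flush with the posts' −y face. 10 pickets, each 70 mm wide, 16 mm thick and 1164 mm tall, are fixed to the +y face of the rails with their bottoms at z = 38 mm, evenly spaced across the span with equal gaps (rounded down to the nearest mm) at the −x end and between each pair — any rounding remainder accumulates at the +x end.

The fence section is on the floor beside the stool on its −x side.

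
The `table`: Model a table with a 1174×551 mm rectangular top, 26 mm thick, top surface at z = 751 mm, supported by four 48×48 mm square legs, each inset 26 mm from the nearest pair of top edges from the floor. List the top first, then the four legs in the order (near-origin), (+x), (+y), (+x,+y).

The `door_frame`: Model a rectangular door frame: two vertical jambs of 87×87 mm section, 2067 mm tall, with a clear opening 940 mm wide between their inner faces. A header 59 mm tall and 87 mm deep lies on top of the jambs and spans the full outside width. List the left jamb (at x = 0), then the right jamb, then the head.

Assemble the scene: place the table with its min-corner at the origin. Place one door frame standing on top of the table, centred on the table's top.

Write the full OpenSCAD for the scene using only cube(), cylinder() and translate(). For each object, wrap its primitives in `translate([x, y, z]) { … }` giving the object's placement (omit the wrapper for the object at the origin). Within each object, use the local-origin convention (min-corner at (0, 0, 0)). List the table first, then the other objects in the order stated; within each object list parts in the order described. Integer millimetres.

translate([0, 0, 725]) cube([1174, 551, 26]);
translate([26, 26, 0]) cube([48, 48, 725]);
translate([1100, 26, 0]) cube([48, 48, 725]);
translate([26, 477, 0]) cube([48, 48, 725]);
translate([1100, 477, 0]) cube([48, 48, 725]);
translate([30, 232, 751]) {
  cube([87, 87, 2067]);
  translate([1027, 0, 0]) cube([87, 87, 2067]);
  translate([0, 0, 2067]) cube([1114, 87, 59]);
}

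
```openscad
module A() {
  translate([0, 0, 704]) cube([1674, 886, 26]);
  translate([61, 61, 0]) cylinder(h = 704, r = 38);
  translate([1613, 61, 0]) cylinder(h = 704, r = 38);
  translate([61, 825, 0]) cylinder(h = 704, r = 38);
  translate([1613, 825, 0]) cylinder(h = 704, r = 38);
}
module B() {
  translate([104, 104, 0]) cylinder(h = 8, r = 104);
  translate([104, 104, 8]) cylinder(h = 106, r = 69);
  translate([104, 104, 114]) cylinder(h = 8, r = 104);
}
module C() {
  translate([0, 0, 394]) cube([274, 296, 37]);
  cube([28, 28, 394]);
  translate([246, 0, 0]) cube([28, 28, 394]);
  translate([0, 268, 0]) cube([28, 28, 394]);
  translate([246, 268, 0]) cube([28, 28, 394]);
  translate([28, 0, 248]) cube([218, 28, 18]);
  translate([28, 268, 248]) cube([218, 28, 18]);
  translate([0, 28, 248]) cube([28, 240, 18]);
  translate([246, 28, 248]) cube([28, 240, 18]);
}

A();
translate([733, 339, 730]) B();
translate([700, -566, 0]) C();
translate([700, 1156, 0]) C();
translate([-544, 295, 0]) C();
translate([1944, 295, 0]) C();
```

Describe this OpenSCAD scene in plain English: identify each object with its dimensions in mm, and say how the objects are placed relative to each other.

A is a rectangular dining table. The top is 1674×886×26 mm with its upper surface at z = 730 mm. It stands on four round legs of 76 mm diameter, each leg's bounding box inset 23 mm from the nearest pair of top edges, running from the floor to the underside of the top.

B is a spool: two coaxial disc flanges of radius 104 mm and thickness 8 mm, joined by a core cylinder of radius 69 mm and height 106 mm. The lower flange rests on z = 0 and the three cylinders share a vertical axis.

C is a four-legged stool. The seat is 274×296 mm, 37 mm thick, top at z = 431 mm. It stands on four square legs, each 28×28 mm in cross-section, from z = 0 to the seat underside, each flush with a corner of the seat. Four stretchers, 28 mm wide and 18 mm tall, connect adjacent legs with their undersides at z = 248 mm, each running between the inner faces of the legs it joins and aligned with the legs' outer faces on the other axis.

The spool is on top of the table, centred. Four stools sit around the table at the −y, +y, −x, +x sides.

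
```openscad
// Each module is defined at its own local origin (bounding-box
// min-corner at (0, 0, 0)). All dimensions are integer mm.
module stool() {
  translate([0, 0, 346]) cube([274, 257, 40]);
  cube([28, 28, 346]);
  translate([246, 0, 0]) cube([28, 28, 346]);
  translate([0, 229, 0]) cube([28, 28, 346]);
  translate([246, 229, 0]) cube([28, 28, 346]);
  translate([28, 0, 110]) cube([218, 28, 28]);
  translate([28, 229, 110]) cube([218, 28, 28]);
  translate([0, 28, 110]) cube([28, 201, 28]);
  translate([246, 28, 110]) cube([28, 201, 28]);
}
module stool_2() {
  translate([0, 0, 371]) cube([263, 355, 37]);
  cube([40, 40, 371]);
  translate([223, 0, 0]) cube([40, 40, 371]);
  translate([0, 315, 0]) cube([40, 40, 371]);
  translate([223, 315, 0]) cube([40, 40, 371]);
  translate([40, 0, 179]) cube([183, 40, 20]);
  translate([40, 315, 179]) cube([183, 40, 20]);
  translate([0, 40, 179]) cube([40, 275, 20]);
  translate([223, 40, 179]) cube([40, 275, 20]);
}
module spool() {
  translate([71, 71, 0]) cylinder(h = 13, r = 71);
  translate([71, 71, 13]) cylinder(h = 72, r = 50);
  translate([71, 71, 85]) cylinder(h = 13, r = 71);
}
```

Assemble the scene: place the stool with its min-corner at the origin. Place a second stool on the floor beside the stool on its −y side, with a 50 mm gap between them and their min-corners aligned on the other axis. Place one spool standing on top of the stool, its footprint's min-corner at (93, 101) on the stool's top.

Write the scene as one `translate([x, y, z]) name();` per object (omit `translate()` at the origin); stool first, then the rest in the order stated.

stool();
translate([0, -405, 0]) stool_2();
translate([93, 101, 386]) spool();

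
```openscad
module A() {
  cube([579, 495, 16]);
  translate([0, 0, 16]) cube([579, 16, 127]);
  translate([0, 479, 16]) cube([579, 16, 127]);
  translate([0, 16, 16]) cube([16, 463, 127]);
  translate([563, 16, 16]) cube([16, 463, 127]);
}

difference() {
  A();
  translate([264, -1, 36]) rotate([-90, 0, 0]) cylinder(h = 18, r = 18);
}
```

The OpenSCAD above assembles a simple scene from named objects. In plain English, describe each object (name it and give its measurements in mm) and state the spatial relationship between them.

A is an open-topped rectangular box: outside dimensions 579×495×143 mm, with a uniform wall and base thickness of 16 mm. The base is a full 579×495 slab on the floor; four walls sit on top of the base. The front and back walls (the −y and +y sides) span the full width; the two side walls fit between them.

The open box has a circular hole of radius 18 mm through its front wall, centred at (x = 264, z = 36).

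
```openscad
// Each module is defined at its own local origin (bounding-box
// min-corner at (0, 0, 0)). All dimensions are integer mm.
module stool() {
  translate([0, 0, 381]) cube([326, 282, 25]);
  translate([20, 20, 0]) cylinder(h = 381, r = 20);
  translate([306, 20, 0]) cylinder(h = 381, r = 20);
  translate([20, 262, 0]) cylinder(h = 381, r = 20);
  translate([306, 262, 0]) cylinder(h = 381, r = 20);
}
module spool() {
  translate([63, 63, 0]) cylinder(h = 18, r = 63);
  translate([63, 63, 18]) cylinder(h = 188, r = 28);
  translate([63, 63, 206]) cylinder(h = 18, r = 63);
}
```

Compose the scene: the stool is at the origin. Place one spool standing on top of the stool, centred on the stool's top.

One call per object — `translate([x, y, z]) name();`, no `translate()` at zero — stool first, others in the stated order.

stool();
translate([100, 78, 406]) spool();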